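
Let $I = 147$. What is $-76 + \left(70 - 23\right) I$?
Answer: $6833$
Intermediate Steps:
$-76 + \left(70 - 23\right) I = -76 + \left(70 - 23\right) 147 = -76 + 47 \cdot 147 = -76 + 6909 = 6833$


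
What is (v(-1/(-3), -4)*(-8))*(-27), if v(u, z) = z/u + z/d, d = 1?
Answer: -3456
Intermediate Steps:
v(u, z) = z + z/u (v(u, z) = z/u + z/1 = z/u + z*1 = z/u + z = z + z/u)
(v(-1/(-3), -4)*(-8))*(-27) = ((-4 - 4/((-1/(-3))))*(-8))*(-27) = ((-4 - 4/((-1*(-⅓))))*(-8))*(-27) = ((-4 - 4/⅓)*(-8))*(-27) = ((-4 - 4*3)*(-8))*(-27) = ((-4 - 12)*(-8))*(-27) = -16*(-8)*(-27) = 128*(-27) = -3456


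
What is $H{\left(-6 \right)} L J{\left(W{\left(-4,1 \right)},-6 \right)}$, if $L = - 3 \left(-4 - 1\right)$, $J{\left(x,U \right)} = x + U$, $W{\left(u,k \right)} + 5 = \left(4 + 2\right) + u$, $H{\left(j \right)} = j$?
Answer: $810$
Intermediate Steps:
$W{\left(u,k \right)} = 1 + u$ ($W{\left(u,k \right)} = -5 + \left(\left(4 + 2\right) + u\right) = -5 + \left(6 + u\right) = 1 + u$)
$J{\left(x,U \right)} = U + x$
$L = 15$ ($L = \left(-3\right) \left(-5\right) = 15$)
$H{\left(-6 \right)} L J{\left(W{\left(-4,1 \right)},-6 \right)} = \left(-6\right) 15 \left(-6 + \left(1 - 4\right)\right) = - 90 \left(-6 - 3\right) = \left(-90\right) \left(-9\right) = 810$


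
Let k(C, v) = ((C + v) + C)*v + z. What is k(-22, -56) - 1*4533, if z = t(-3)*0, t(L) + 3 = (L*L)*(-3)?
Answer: 1067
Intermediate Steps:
t(L) = -3 - 3*L² (t(L) = -3 + (L*L)*(-3) = -3 + L²*(-3) = -3 - 3*L²)
z = 0 (z = (-3 - 3*(-3)²)*0 = (-3 - 3*9)*0 = (-3 - 27)*0 = -30*0 = 0)
k(C, v) = v*(v + 2*C) (k(C, v) = ((C + v) + C)*v + 0 = (v + 2*C)*v + 0 = v*(v + 2*C) + 0 = v*(v + 2*C))
k(-22, -56) - 1*4533 = -56*(-56 + 2*(-22)) - 1*4533 = -56*(-56 - 44) - 4533 = -56*(-100) - 4533 = 5600 - 4533 = 1067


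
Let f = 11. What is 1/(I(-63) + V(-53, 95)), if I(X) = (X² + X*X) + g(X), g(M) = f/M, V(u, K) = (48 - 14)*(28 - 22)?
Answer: 63/512935 ≈ 0.00012282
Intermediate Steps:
V(u, K) = 204 (V(u, K) = 34*6 = 204)
g(M) = 11/M
I(X) = 2*X² + 11/X (I(X) = (X² + X*X) + 11/X = (X² + X²) + 11/X = 2*X² + 11/X)
1/(I(-63) + V(-53, 95)) = 1/((11 + 2*(-63)³)/(-63) + 204) = 1/(-(11 + 2*(-250047))/63 + 204) = 1/(-(11 - 500094)/63 + 204) = 1/(-1/63*(-500083) + 204) = 1/(500083/63 + 204) = 1/(512935/63) = 63/512935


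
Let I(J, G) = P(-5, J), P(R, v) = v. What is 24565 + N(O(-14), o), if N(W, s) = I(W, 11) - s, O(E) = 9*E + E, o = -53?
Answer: 24478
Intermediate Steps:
I(J, G) = J
O(E) = 10*E
N(W, s) = W - s
24565 + N(O(-14), o) = 24565 + (10*(-14) - 1*(-53)) = 24565 + (-140 + 53) = 24565 - 87 = 24478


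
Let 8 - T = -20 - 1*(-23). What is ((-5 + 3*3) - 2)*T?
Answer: 10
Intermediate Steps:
T = 5 (T = 8 - (-20 - 1*(-23)) = 8 - (-20 + 23) = 8 - 1*3 = 8 - 3 = 5)
((-5 + 3*3) - 2)*T = ((-5 + 3*3) - 2)*5 = ((-5 + 9) - 2)*5 = (4 - 2)*5 = 2*5 = 10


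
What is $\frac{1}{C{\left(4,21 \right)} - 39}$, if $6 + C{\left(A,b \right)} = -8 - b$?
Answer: $- \frac{1}{74} \approx -0.013514$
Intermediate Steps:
$C{\left(A,b \right)} = -14 - b$ ($C{\left(A,b \right)} = -6 - \left(8 + b\right) = -14 - b$)
$\frac{1}{C{\left(4,21 \right)} - 39} = \frac{1}{\left(-14 - 21\right) - 39} = \frac{1}{-35 - 39} = \frac{1}{-74} = - \frac{1}{74}$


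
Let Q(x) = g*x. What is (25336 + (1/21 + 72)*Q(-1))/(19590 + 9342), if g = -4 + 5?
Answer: 530543/607572 ≈ 0.87322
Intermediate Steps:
g = 1
Q(x) = x (Q(x) = 1*x = x)
(25336 + (1/21 + 72)*Q(-1))/(19590 + 9342) = (25336 + (1/21 + 72)*(-1))/(19590 + 9342) = (25336 + (1/21 + 72)*(-1))/28932 = (25336 + (1513/21)*(-1))*(1/28932) = (25336 - 1513/21)*(1/28932) = (530543/21)*(1/28932) = 530543/607572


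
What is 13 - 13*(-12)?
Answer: 169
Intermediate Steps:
13 - 13*(-12) = 13 + 156 = 169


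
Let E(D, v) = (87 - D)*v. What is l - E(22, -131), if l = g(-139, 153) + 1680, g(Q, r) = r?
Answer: 10348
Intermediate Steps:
E(D, v) = v*(87 - D)
l = 1833 (l = 153 + 1680 = 1833)
l - E(22, -131) = 1833 - (-131)*(87 - 1*22) = 1833 - (-131)*(87 - 22) = 1833 - (-131)*65 = 1833 - 1*(-8515) = 1833 + 8515 = 10348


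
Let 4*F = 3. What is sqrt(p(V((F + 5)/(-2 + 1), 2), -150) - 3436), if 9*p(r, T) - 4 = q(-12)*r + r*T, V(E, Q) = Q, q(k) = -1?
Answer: I*sqrt(31222)/3 ≈ 58.899*I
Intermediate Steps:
F = 3/4 (F = (1/4)*3 = 3/4 ≈ 0.75000)
p(r, T) = 4/9 - r/9 + T*r/9 (p(r, T) = 4/9 + (-r + r*T)/9 = 4/9 + (-r + T*r)/9 = 4/9 + (-r/9 + T*r/9) = 4/9 - r/9 + T*r/9)
sqrt(p(V((F + 5)/(-2 + 1), 2), -150) - 3436) = sqrt((4/9 - 1/9*2 + (1/9)*(-150)*2) - 3436) = sqrt((4/9 - 2/9 - 100/3) - 3436) = sqrt(-298/9 - 3436) = sqrt(-31222/9) = I*sqrt(31222)/3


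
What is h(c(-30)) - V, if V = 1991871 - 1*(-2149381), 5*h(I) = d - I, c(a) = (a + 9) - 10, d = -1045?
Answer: -20707274/5 ≈ -4.1415e+6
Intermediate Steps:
c(a) = -1 + a (c(a) = (9 + a) - 10 = -1 + a)
h(I) = -209 - I/5 (h(I) = (-1045 - I)/5 = -209 - I/5)
V = 4141252 (V = 1991871 + 2149381 = 4141252)
h(c(-30)) - V = (-209 - (-1 - 30)/5) - 1*4141252 = (-209 - 1/5*(-31)) - 4141252 = (-209 + 31/5) - 4141252 = -1014/5 - 4141252 = -20707274/5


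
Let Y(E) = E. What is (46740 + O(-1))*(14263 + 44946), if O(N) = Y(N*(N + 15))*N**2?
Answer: 2766599734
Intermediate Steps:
O(N) = N**3*(15 + N) (O(N) = (N*(N + 15))*N**2 = (N*(15 + N))*N**2 = N**3*(15 + N))
(46740 + O(-1))*(14263 + 44946) = (46740 + (-1)**3*(15 - 1))*(14263 + 44946) = (46740 - 1*14)*59209 = (46740 - 14)*59209 = 46726*59209 = 2766599734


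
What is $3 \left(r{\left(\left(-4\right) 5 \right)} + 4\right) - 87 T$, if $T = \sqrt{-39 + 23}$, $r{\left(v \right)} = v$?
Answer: $-48 - 348 i \approx -48.0 - 348.0 i$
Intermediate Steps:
$T = 4 i$ ($T = \sqrt{-16} = 4 i \approx 4.0 i$)
$3 \left(r{\left(\left(-4\right) 5 \right)} + 4\right) - 87 T = 3 \left(\left(-4\right) 5 + 4\right) - 87 \cdot 4 i = 3 \left(-20 + 4\right) - 348 i = 3 \left(-16\right) - 348 i = -48 - 348 i$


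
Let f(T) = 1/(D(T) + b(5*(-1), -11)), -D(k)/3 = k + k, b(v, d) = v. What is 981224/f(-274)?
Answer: 1608226136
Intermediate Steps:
D(k) = -6*k (D(k) = -3*(k + k) = -6*k)
f(T) = 1/(-5 - 6*T) (f(T) = 1/(-6*T + 5*(-1)) = 1/(-6*T - 5) = 1/(-5 - 6*T))
981224/f(-274) = 981224/((-1/(5 + 6*(-274)))) = 981224/((-1/(5 - 1644))) = 981224/((-1/(-1639))) = 981224/((-1*(-1/1639))) = 981224/(1/1639) = 981224*1639 = 1608226136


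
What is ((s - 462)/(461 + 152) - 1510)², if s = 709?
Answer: 856333696689/375769 ≈ 2.2789e+6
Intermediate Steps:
((s - 462)/(461 + 152) - 1510)² = ((709 - 462)/(461 + 152) - 1510)² = (247/613 - 1510)² = (-925383/613)² = 856333696689/375769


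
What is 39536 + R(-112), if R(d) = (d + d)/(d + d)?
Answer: 39537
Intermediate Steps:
R(d) = 1 (R(d) = (2*d)/((2*d)) = (2*d)*(1/(2*d)) = 1)
39536 + R(-112) = 39536 + 1 = 39537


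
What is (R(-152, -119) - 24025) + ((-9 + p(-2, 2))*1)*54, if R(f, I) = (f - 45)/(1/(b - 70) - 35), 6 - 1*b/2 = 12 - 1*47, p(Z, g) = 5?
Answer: -10154615/419 ≈ -24235.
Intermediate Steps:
b = 82 (b = 12 - 2*(12 - 1*47) = 12 - 2*(12 - 47) = 12 - 2*(-35) = 12 + 70 = 82)
R(f, I) = 540/419 - 12*f/419 (R(f, I) = (f - 45)/(1/(82 - 70) - 35) = (-45 + f)/(1/12 - 35) = (-45 + f)/(-419/12) = (-45 + f)*(-12/419) = 540/419 - 12*f/419)
(R(-152, -119) - 24025) + ((-9 + p(-2, 2))*1)*54 = ((540/419 - 12/419*(-152)) - 24025) + ((-9 + 5)*1)*54 = ((540/419 + 1824/419) - 24025) - 4*1*54 = (2364/419 - 24025) - 4*54 = -10064111/419 - 216 = -10154615/419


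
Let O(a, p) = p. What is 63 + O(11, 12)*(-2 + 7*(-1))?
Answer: -45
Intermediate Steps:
63 + O(11, 12)*(-2 + 7*(-1)) = 63 + 12*(-2 + 7*(-1)) = 63 + 12*(-2 - 7) = 63 + 12*(-9) = 63 - 108 = -45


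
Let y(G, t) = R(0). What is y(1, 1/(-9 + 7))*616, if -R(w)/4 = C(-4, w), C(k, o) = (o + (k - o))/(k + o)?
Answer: -2464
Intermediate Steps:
C(k, o) = k/(k + o)
R(w) = 16/(-4 + w) (R(w) = -(-16)/(-4 + w) = 16/(-4 + w))
y(G, t) = -4 (y(G, t) = 16/(-4 + 0) = 16/(-4) = 16*(-¼) = -4)
y(1, 1/(-9 + 7))*616 = -4*616 = -2464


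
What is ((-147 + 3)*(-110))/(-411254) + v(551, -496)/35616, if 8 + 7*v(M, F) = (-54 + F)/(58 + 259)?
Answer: -313283622301/8125546661904 ≈ -0.038555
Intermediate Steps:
v(M, F) = -370/317 + F/2219 (v(M, F) = -8/7 + ((-54 + F)/(58 + 259))/7 = -8/7 + ((-54 + F)/317)/7 = -8/7 + ((-54 + F)*(1/317))/7 = -8/7 + (-54/317 + F/317)/7 = -8/7 + (-54/2219 + F/2219) = -370/317 + F/2219)
((-147 + 3)*(-110))/(-411254) + v(551, -496)/35616 = ((-147 + 3)*(-110))/(-411254) + (-370/317 + (1/2219)*(-496))/35616 = -144*(-110)*(-1/411254) + (-370/317 - 496/2219)*(1/35616) = 15840*(-1/411254) - 3086/2219*1/35616 = -7920/205627 - 1543/39515952 = -313283622301/8125546661904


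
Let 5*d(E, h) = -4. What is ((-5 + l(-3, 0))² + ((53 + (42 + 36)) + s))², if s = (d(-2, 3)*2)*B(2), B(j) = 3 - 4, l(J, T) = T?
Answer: 620944/25 ≈ 24838.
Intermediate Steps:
B(j) = -1
d(E, h) = -⅘ (d(E, h) = (⅕)*(-4) = -⅘)
s = 8/5 (s = -⅘*2*(-1) = -8/5*(-1) = 8/5 ≈ 1.6000)
((-5 + l(-3, 0))² + ((53 + (42 + 36)) + s))² = ((-5 + 0)² + ((53 + (42 + 36)) + 8/5))² = ((-5)² + ((53 + 78) + 8/5))² = (25 + (131 + 8/5))² = (25 + 663/5)² = (788/5)² = 620944/25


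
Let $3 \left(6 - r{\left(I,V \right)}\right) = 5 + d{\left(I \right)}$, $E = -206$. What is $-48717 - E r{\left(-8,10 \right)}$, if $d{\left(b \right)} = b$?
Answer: $-47275$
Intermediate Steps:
$r{\left(I,V \right)} = \frac{13}{3} - \frac{I}{3}$ ($r{\left(I,V \right)} = 6 - \frac{5 + I}{3} = 6 - \left(\frac{5}{3} + \frac{I}{3}\right) = \frac{13}{3} - \frac{I}{3}$)
$-48717 - E r{\left(-8,10 \right)} = -48717 - - 206 \left(\frac{13}{3} - - \frac{8}{3}\right) = -48717 - - 206 \left(\frac{13}{3} + \frac{8}{3}\right) = -48717 - \left(-206\right) 7 = -48717 - -1442 = -48717 + 1442 = -47275$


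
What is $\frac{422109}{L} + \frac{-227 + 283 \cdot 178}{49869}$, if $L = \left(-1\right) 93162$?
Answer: $- \frac{5459452969}{1548631926} \approx -3.5253$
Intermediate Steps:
$L = -93162$
$\frac{422109}{L} + \frac{-227 + 283 \cdot 178}{49869} = \frac{422109}{-93162} + \frac{-227 + 283 \cdot 178}{49869} = 422109 \left(- \frac{1}{93162}\right) + \left(-227 + 50374\right) \frac{1}{49869} = - \frac{140703}{31054} + 50147 \cdot \frac{1}{49869} = - \frac{140703}{31054} + \frac{50147}{49869} = - \frac{5459452969}{1548631926}$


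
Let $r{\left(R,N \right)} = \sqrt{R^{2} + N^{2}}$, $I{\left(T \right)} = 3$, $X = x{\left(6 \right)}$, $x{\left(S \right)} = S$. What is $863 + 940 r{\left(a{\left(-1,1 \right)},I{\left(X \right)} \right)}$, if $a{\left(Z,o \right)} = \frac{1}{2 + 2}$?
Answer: $863 + 235 \sqrt{145} \approx 3692.8$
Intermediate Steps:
$a{\left(Z,o \right)} = \frac{1}{4}$
$X = 6$
$r{\left(R,N \right)} = \sqrt{N^{2} + R^{2}}$
$863 + 940 r{\left(a{\left(-1,1 \right)},I{\left(X \right)} \right)} = 863 + 940 \sqrt{3^{2} + \left(\frac{1}{4}\right)^{2}} = 863 + 940 \sqrt{9 + \frac{1}{16}} = 863 + 940 \sqrt{\frac{145}{16}} = 863 + 940 \frac{\sqrt{145}}{4} = 863 + 235 \sqrt{145}$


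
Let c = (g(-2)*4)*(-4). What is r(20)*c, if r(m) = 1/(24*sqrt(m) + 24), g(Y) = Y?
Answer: -4/57 + 8*sqrt(5)/57 ≈ 0.24366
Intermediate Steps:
r(m) = 1/(24 + 24*sqrt(m))
c = 32 (c = -2*4*(-4) = -8*(-4) = 32)
r(20)*c = (1/(24*(1 + sqrt(20))))*32 = (1/(24*(1 + 2*sqrt(5))))*32 = 4/(3*(1 + 2*sqrt(5)))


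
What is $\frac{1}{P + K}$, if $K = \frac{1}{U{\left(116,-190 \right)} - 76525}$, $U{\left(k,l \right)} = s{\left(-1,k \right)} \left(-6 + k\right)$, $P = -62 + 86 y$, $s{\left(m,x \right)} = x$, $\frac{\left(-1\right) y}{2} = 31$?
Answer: $- \frac{63765}{343948411} \approx -0.00018539$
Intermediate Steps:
$y = -62$ ($y = \left(-2\right) 31 = -62$)
$P = -5394$ ($P = -62 + 86 \left(-62\right) = -62 - 5332 = -5394$)
$U{\left(k,l \right)} = k \left(-6 + k\right)$
$K = - \frac{1}{63765}$ ($K = \frac{1}{116 \left(-6 + 116\right) - 76525} = \frac{1}{116 \cdot 110 - 76525} = \frac{1}{12760 - 76525} = \frac{1}{-63765} = - \frac{1}{63765} \approx -1.5683 \cdot 10^{-5}$)
$\frac{1}{P + K} = \frac{1}{-5394 - \frac{1}{63765}} = \frac{1}{- \frac{343948411}{63765}} = - \frac{63765}{343948411}$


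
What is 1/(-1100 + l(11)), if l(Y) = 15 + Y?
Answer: -1/1074 ≈ -0.00093110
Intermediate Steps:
1/(-1100 + l(11)) = 1/(-1100 + (15 + 11)) = 1/(-1100 + 26) = 1/(-1074) = -1/1074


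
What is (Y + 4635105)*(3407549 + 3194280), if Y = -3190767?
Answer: 9535272494202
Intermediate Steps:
(Y + 4635105)*(3407549 + 3194280) = (-3190767 + 4635105)*(3407549 + 3194280) = 1444338*6601829 = 9535272494202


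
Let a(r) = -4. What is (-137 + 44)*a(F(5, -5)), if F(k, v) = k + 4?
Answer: 372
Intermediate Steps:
F(k, v) = 4 + k
(-137 + 44)*a(F(5, -5)) = (-137 + 44)*(-4) = -93*(-4) = 372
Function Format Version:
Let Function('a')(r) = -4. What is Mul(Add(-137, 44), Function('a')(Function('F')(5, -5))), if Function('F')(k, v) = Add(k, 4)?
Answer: 372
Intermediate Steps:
Function('F')(k, v) = Add(4, k)
Mul(Add(-137, 44), Function('a')(Function('F')(5, -5))) = Mul(Add(-137, 44), -4) = Mul(-93, -4) = 372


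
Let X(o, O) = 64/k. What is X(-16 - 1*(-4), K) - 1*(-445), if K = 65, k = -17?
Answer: 7501/17 ≈ 441.24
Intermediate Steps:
X(o, O) = -64/17 (X(o, O) = 64/(-17) = 64*(-1/17) = -64/17)
X(-16 - 1*(-4), K) - 1*(-445) = -64/17 - 1*(-445) = -64/17 + 445 = 7501/17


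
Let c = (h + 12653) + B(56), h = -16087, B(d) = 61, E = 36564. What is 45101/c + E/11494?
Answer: -197530261/19384631 ≈ -10.190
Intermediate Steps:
c = -3373 (c = (-16087 + 12653) + 61 = -3434 + 61 = -3373)
45101/c + E/11494 = 45101/(-3373) + 36564/11494 = 45101*(-1/3373) + 36564*(1/11494) = -45101/3373 + 18282/5747 = -197530261/19384631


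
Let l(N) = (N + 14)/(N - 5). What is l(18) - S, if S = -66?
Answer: 890/13 ≈ 68.462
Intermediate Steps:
l(N) = (14 + N)/(-5 + N)
l(18) - S = (14 + 18)/(-5 + 18) - 1*(-66) = 32/13 + 66 = 890/13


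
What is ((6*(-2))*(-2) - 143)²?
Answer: 14161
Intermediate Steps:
((6*(-2))*(-2) - 143)² = (-12*(-2) - 143)² = (24 - 143)² = (-119)² = 14161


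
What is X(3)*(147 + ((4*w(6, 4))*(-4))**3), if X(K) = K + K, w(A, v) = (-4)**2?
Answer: -100662414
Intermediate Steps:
w(A, v) = 16
X(K) = 2*K
X(3)*(147 + ((4*w(6, 4))*(-4))**3) = (2*3)*(147 + ((4*16)*(-4))**3) = 6*(147 + (64*(-4))**3) = 6*(147 + (-256)**3) = 6*(147 - 16777216) = 6*(-16777069) = -100662414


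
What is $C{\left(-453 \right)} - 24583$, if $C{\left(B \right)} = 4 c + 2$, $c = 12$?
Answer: $-24533$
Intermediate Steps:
$C{\left(B \right)} = 50$ ($C{\left(B \right)} = 4 \cdot 12 + 2 = 48 + 2 = 50$)
$C{\left(-453 \right)} - 24583 = 50 - 24583 = -24533$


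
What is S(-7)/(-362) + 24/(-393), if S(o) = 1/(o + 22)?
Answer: -43571/711330 ≈ -0.061253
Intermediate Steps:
S(o) = 1/(22 + o)
S(-7)/(-362) + 24/(-393) = 1/((22 - 7)*(-362)) + 24/(-393) = -1/362/15 + 24*(-1/393) = (1/15)*(-1/362) - 8/131 = -1/5430 - 8/131 = -43571/711330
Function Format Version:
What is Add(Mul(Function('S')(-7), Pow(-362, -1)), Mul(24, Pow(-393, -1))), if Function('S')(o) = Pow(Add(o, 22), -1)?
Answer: Rational(-43571, 711330) ≈ -0.061253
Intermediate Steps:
Function('S')(o) = Pow(Add(22, o), -1)
Add(Mul(Function('S')(-7), Pow(-362, -1)), Mul(24, Pow(-393, -1))) = Add(Mul(Pow(Add(22, -7), -1), Pow(-362, -1)), Mul(24, Pow(-393, -1))) = Add(Mul(Pow(15, -1), Rational(-1, 362)), Mul(24, Rational(-1, 393))) = Add(Mul(Rational(1, 15), Rational(-1, 362)), Rational(-8, 131)) = Add(Rational(-1, 5430), Rational(-8, 131)) = Rational(-43571, 711330)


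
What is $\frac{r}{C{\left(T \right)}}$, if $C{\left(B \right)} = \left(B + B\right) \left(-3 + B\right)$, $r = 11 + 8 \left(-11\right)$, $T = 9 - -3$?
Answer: $- \frac{77}{216} \approx -0.35648$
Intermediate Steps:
$T = 12$ ($T = 9 + 3 = 12$)
$r = -77$ ($r = 11 - 88 = -77$)
$C{\left(B \right)} = 2 B \left(-3 + B\right)$
$\frac{r}{C{\left(T \right)}} = - \frac{77}{2 \cdot 12 \left(-3 + 12\right)} = - \frac{77}{2 \cdot 12 \cdot 9} = - \frac{77}{216}$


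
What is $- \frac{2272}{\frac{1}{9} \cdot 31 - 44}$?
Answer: $\frac{20448}{365} \approx 56.022$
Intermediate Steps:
$- \frac{2272}{\frac{1}{9} \cdot 31 - 44} = - \frac{2272}{\frac{31}{9} - 44} = - \frac{2272}{- \frac{365}{9}} = \left(-2272\right) \left(- \frac{9}{365}\right) = \frac{20448}{365}$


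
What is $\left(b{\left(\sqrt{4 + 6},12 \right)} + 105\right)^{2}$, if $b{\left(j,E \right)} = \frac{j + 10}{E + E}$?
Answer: $\frac{\left(2530 + \sqrt{10}\right)^{2}}{576} \approx 11140.0$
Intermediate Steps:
$b{\left(j,E \right)} = \frac{10 + j}{2 E}$
$\left(b{\left(\sqrt{4 + 6},12 \right)} + 105\right)^{2} = \left(\frac{10 + \sqrt{4 + 6}}{2 \cdot 12} + 105\right)^{2} = \left(\frac{1}{2} \cdot \frac{1}{12} \left(10 + \sqrt{10}\right) + 105\right)^{2} = \left(\left(\frac{5}{12} + \frac{\sqrt{10}}{24}\right) + 105\right)^{2} = \left(\frac{1265}{12} + \frac{\sqrt{10}}{24}\right)^{2}$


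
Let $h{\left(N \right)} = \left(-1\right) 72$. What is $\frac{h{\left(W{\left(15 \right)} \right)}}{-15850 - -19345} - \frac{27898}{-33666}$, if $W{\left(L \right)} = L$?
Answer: $\frac{15846593}{19610445} \approx 0.80807$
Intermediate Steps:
$h{\left(N \right)} = -72$
$\frac{h{\left(W{\left(15 \right)} \right)}}{-15850 - -19345} - \frac{27898}{-33666} = - \frac{72}{-15850 - -19345} - \frac{27898}{-33666} = - \frac{72}{-15850 + 19345} - - \frac{13949}{16833} = - \frac{72}{3495} + \frac{13949}{16833} = \left(-72\right) \frac{1}{3495} + \frac{13949}{16833} = - \frac{24}{1165} + \frac{13949}{16833} = \frac{15846593}{19610445}$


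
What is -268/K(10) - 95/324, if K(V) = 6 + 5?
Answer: -87877/3564 ≈ -24.657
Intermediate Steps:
K(V) = 11
-268/K(10) - 95/324 = -268/11 - 95/324 = -87877/3564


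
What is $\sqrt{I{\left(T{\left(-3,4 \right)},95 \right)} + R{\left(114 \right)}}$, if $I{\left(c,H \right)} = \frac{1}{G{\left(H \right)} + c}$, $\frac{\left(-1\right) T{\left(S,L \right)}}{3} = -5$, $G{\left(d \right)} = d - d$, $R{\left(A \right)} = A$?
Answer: $\frac{\sqrt{25665}}{15} \approx 10.68$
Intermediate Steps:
$G{\left(d \right)} = 0$
$T{\left(S,L \right)} = 15$ ($T{\left(S,L \right)} = \left(-3\right) \left(-5\right) = 15$)
$I{\left(c,H \right)} = \frac{1}{c}$ ($I{\left(c,H \right)} = \frac{1}{0 + c} = \frac{1}{c}$)
$\sqrt{I{\left(T{\left(-3,4 \right)},95 \right)} + R{\left(114 \right)}} = \sqrt{\frac{1}{15} + 114} = \sqrt{\frac{1711}{15}} = \frac{\sqrt{25665}}{15}$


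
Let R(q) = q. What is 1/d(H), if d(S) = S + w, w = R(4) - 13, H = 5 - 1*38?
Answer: -1/42 ≈ -0.023810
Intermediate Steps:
H = -33 (H = 5 - 38 = -33)
w = -9 (w = 4 - 13 = -9)
d(S) = -9 + S (d(S) = S - 9 = -9 + S)
1/d(H) = 1/(-9 - 33) = 1/(-42) = -1/42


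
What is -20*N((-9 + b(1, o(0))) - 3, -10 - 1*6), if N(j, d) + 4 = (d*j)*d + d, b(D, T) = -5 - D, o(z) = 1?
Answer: 92560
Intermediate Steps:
N(j, d) = -4 + d + j*d² (N(j, d) = -4 + ((d*j)*d + d) = -4 + (j*d² + d) = -4 + (d + j*d²) = -4 + d + j*d²)
-20*N((-9 + b(1, o(0))) - 3, -10 - 1*6) = -20*(-4 + (-10 - 1*6) + ((-9 + (-5 - 1*1)) - 3)*(-10 - 1*6)²) = -20*(-4 + (-10 - 6) + ((-9 + (-5 - 1)) - 3)*(-10 - 6)²) = -20*(-4 - 16 + ((-9 - 6) - 3)*(-16)²) = -20*(-4 - 16 + (-15 - 3)*256) = -20*(-4 - 16 - 18*256) = -20*(-4 - 16 - 4608) = -20*(-4628) = 92560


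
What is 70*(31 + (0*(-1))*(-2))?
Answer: 2170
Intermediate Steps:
70*(31 + (0*(-1))*(-2)) = 70*(31 + 0*(-2)) = 70*(31 + 0) = 70*31 = 2170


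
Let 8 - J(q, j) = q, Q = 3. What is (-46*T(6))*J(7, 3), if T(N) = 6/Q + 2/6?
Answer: -322/3 ≈ -107.33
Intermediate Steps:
J(q, j) = 8 - q
T(N) = 7/3 (T(N) = 6/3 + 2/6 = 6*(⅓) + 2*(⅙) = 2 + ⅓ = 7/3)
(-46*T(6))*J(7, 3) = (-46*7/3)*(8 - 1*7) = -322*(8 - 7)/3 = -322/3*1 = -322/3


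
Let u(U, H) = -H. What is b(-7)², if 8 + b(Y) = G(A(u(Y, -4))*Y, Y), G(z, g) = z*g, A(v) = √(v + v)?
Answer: 19272 - 1568*√2 ≈ 17055.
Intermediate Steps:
A(v) = √2*√v (A(v) = √(2*v) = √2*√v)
G(z, g) = g*z
b(Y) = -8 + 2*√2*Y² (b(Y) = -8 + Y*((√2*√(-1*(-4)))*Y) = -8 + Y*((√2*√4)*Y) = -8 + Y*((√2*2)*Y) = -8 + Y*((2*√2)*Y) = -8 + Y*(2*Y*√2) = -8 + 2*√2*Y²)
b(-7)² = (-8 + 2*√2*(-7)²)² = (-8 + 2*√2*49)² = (-8 + 98*√2)²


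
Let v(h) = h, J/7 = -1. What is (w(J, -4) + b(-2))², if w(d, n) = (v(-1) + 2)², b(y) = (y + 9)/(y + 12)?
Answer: 289/100 ≈ 2.8900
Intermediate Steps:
J = -7 (J = 7*(-1) = -7)
b(y) = (9 + y)/(12 + y)
w(d, n) = 1 (w(d, n) = (-1 + 2)² = 1² = 1)
(w(J, -4) + b(-2))² = (1 + (9 - 2)/(12 - 2))² = (1 + 7/10)² = (17/10)² = 289/100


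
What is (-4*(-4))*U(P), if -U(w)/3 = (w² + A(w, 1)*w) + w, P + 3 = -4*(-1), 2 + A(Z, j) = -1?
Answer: 48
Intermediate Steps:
A(Z, j) = -3 (A(Z, j) = -2 - 1 = -3)
P = 1 (P = -3 - 4*(-1) = -3 + 4 = 1)
U(w) = -3*w² + 6*w (U(w) = -3*((w² - 3*w) + w) = -3*(w² - 2*w) = -3*w² + 6*w)
(-4*(-4))*U(P) = (-4*(-4))*(3*1*(2 - 1*1)) = 16*(3*1*(2 - 1)) = 16*(3*1*1) = 16*3 = 48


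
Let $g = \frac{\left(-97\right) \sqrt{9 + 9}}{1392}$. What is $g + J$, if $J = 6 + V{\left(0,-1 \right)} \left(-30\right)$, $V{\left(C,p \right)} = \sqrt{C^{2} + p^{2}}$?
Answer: $-24 - \frac{97 \sqrt{2}}{464} \approx -24.296$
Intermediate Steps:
$J = -24$ ($J = 6 + \sqrt{0^{2} + \left(-1\right)^{2}} \left(-30\right) = 6 + \sqrt{0 + 1} \left(-30\right) = 6 + \sqrt{1} \left(-30\right) = 6 + 1 \left(-30\right) = 6 - 30 = -24$)
$g = - \frac{97 \sqrt{2}}{464}$ ($g = - 97 \sqrt{18} \cdot \frac{1}{1392} = - 97 \cdot 3 \sqrt{2} \cdot \frac{1}{1392} = - 291 \sqrt{2} \cdot \frac{1}{1392} = - \frac{97 \sqrt{2}}{464} \approx -0.29564$)
$g + J = - \frac{97 \sqrt{2}}{464} - 24 = -24 - \frac{97 \sqrt{2}}{464}$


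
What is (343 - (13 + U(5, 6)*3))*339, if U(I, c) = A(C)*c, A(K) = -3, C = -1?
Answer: 130176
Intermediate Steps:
U(I, c) = -3*c
(343 - (13 + U(5, 6)*3))*339 = (343 - (13 - 3*6*3))*339 = (343 - (13 - 18*3))*339 = (343 - (13 - 54))*339 = (343 - 1*(-41))*339 = (343 + 41)*339 = 384*339 = 130176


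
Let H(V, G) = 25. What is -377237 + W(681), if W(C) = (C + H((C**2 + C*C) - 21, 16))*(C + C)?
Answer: 584335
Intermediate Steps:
W(C) = 2*C*(25 + C) (W(C) = (C + 25)*(C + C) = (25 + C)*(2*C) = 2*C*(25 + C))
-377237 + W(681) = -377237 + 2*681*(25 + 681) = -377237 + 2*681*706 = -377237 + 961572 = 584335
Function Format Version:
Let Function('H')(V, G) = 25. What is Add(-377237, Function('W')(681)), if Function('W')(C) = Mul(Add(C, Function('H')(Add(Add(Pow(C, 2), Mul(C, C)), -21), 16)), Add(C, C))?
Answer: 584335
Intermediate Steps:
Function('W')(C) = Mul(2, C, Add(25, C)) (Function('W')(C) = Mul(Add(C, 25), Add(C, C)) = Mul(Add(25, C), Mul(2, C)) = Mul(2, C, Add(25, C)))
Add(-377237, Function('W')(681)) = Add(-377237, Mul(2, 681, Add(25, 681))) = Add(-377237, Mul(2, 681, 706)) = Add(-377237, 961572) = 584335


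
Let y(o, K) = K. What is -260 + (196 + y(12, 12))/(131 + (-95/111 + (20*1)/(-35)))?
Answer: -13007332/50339 ≈ -258.39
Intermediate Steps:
-260 + (196 + y(12, 12))/(131 + (-95/111 + (20*1)/(-35))) = -260 + (196 + 12)/(131 + (-95/111 + (20*1)/(-35))) = -260 + 208/(131 + (-95*1/111 + 20*(-1/35))) = -260 + 208/(131 + (-95/111 - 4/7)) = -260 + 208/(131 - 1109/777) = -260 + 208/(100678/777) = -260 + 208*(777/100678) = -260 + 80808/50339 = -13007332/50339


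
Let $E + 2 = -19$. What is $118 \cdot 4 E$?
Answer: $-9912$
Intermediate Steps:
$E = -21$ ($E = -2 - 19 = -21$)
$118 \cdot 4 E = 118 \cdot 4 \left(-21\right) = 118 \left(-84\right) = -9912$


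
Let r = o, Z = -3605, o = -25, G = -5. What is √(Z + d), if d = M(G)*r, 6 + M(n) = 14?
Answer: I*√3805 ≈ 61.685*I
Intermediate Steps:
M(n) = 8 (M(n) = -6 + 14 = 8)
r = -25
d = -200 (d = 8*(-25) = -200)
√(Z + d) = √(-3605 - 200) = √(-3805) = I*√3805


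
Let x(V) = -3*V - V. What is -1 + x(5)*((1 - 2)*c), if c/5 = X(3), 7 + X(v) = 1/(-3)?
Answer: -2203/3 ≈ -734.33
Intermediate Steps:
X(v) = -22/3 (X(v) = -7 + 1/(-3) = -7 - ⅓ = -22/3)
c = -110/3 (c = 5*(-22/3) = -110/3 ≈ -36.667)
x(V) = -4*V
-1 + x(5)*((1 - 2)*c) = -1 + (-4*5)*((1 - 2)*(-110/3)) = -1 - (-20)*(-110)/3 = -1 - 20*110/3 = -1 - 2200/3 = -2203/3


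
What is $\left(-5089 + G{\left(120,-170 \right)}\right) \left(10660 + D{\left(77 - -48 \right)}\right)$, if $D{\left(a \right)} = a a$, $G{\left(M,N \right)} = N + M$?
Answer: $-135078615$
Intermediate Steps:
$G{\left(M,N \right)} = M + N$
$D{\left(a \right)} = a^{2}$
$\left(-5089 + G{\left(120,-170 \right)}\right) \left(10660 + D{\left(77 - -48 \right)}\right) = \left(-5089 + \left(120 - 170\right)\right) \left(10660 + \left(77 - -48\right)^{2}\right) = \left(-5089 - 50\right) \left(10660 + \left(77 + 48\right)^{2}\right) = - 5139 \left(10660 + 125^{2}\right) = - 5139 \left(10660 + 15625\right) = \left(-5139\right) 26285 = -135078615$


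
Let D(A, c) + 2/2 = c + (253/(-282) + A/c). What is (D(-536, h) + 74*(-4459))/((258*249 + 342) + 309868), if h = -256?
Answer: -1489960777/1689527424 ≈ -0.88188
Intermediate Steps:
D(A, c) = -535/282 + c + A/c (D(A, c) = -1 + (c + (253/(-282) + A/c)) = -1 + (c + (253*(-1/282) + A/c)) = -1 + (c + (-253/282 + A/c)) = -1 + (-253/282 + c + A/c) = -535/282 + c + A/c)
(D(-536, h) + 74*(-4459))/((258*249 + 342) + 309868) = ((-535/282 - 256 - 536/(-256)) + 74*(-4459))/((258*249 + 342) + 309868) = ((-535/282 - 256 - 536*(-1/256)) - 329966)/((64242 + 342) + 309868) = ((-535/282 - 256 + 67/32) - 329966)/(64584 + 309868) = (-1154185/4512 - 329966)/374452 = -1489960777/4512*1/374452 = -1489960777/1689527424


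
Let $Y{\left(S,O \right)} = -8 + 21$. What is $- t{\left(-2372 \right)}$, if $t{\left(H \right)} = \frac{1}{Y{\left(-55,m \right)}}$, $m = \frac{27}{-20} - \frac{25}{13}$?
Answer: $- \frac{1}{13} \approx -0.076923$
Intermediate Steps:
$m = - \frac{851}{260}$ ($m = 27 \left(- \frac{1}{20}\right) - \frac{25}{13} = - \frac{27}{20} - \frac{25}{13} = - \frac{851}{260} \approx -3.2731$)
$Y{\left(S,O \right)} = 13$
$t{\left(H \right)} = \frac{1}{13}$
$- t{\left(-2372 \right)} = \left(-1\right) \frac{1}{13} = - \frac{1}{13}$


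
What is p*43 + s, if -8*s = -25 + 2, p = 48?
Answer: 16535/8 ≈ 2066.9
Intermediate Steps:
s = 23/8 (s = -(-25 + 2)/8 = -⅛*(-23) = 23/8 ≈ 2.8750)
p*43 + s = 48*43 + 23/8 = 2064 + 23/8 = 16535/8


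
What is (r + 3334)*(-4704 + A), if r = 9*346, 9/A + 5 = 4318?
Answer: -130819235664/4313 ≈ -3.0331e+7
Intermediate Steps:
A = 9/4313 (A = 9/(-5 + 4318) = 9/4313 ≈ 0.0020867)
r = 3114
(r + 3334)*(-4704 + A) = (3114 + 3334)*(-4704 + 9/4313) = 6448*(-20288343/4313) = -130819235664/4313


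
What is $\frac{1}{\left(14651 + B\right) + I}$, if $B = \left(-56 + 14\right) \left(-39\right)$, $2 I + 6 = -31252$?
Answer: $\frac{1}{660} \approx 0.0015152$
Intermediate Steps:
$I = -15629$ ($I = -3 + \frac{1}{2} \left(-31252\right) = -3 - 15626 = -15629$)
$B = 1638$ ($B = \left(-42\right) \left(-39\right) = 1638$)
$\frac{1}{\left(14651 + B\right) + I} = \frac{1}{\left(14651 + 1638\right) - 15629} = \frac{1}{16289 - 15629} = \frac{1}{660}$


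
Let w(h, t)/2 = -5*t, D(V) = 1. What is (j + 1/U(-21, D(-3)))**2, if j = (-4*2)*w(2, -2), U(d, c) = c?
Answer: 25281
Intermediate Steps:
w(h, t) = -10*t (w(h, t) = 2*(-5*t) = -10*t)
j = -160 (j = (-4*2)*(-10*(-2)) = -8*20 = -160)
(j + 1/U(-21, D(-3)))**2 = (-160 + 1/1)**2 = (-160 + 1)**2 = (-159)**2 = 25281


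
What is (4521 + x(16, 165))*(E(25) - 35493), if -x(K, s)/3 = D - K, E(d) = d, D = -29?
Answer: -165139008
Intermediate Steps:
x(K, s) = 87 + 3*K (x(K, s) = -3*(-29 - K) = 87 + 3*K)
(4521 + x(16, 165))*(E(25) - 35493) = (4521 + (87 + 3*16))*(25 - 35493) = (4521 + (87 + 48))*(-35468) = (4521 + 135)*(-35468) = 4656*(-35468) = -165139008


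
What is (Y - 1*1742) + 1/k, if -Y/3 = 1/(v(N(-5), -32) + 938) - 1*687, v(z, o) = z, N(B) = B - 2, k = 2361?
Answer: 701184877/2198091 ≈ 319.00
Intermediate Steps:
N(B) = -2 + B
Y = 1918788/931 (Y = -3*(1/((-2 - 5) + 938) - 1*687) = -3*(1/(-7 + 938) - 687) = -3*(1/931 - 687) = -3*(-639596/931) = 1918788/931 ≈ 2061.0)
(Y - 1*1742) + 1/k = (1918788/931 - 1*1742) + 1/2361 = (1918788/931 - 1742) + 1/2361 = 296986/931 + 1/2361 = 701184877/2198091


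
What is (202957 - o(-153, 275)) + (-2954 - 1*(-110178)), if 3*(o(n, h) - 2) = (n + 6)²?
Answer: 302976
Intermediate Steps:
o(n, h) = 2 + (6 + n)²/3 (o(n, h) = 2 + (n + 6)²/3 = 2 + (6 + n)²/3)
(202957 - o(-153, 275)) + (-2954 - 1*(-110178)) = (202957 - (2 + (6 - 153)²/3)) + (-2954 - 1*(-110178)) = (202957 - (2 + (⅓)*(-147)²)) + (-2954 + 110178) = (202957 - (2 + (⅓)*21609)) + 107224 = (202957 - (2 + 7203)) + 107224 = (202957 - 1*7205) + 107224 = (202957 - 7205) + 107224 = 195752 + 107224 = 302976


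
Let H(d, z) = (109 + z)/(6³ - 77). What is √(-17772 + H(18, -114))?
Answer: I*√343373507/139 ≈ 133.31*I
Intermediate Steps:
H(d, z) = 109/139 + z/139 (H(d, z) = (109 + z)/(216 - 77) = (109 + z)/139 = (109 + z)*(1/139) = 109/139 + z/139)
√(-17772 + H(18, -114)) = √(-17772 + (109/139 + (1/139)*(-114))) = √(-17772 + (109/139 - 114/139)) = √(-17772 - 5/139) = √(-2470313/139) = I*√343373507/139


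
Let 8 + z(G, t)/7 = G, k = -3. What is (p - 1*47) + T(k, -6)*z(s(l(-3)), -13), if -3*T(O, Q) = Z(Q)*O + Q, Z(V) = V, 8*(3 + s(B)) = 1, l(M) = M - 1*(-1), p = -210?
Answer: 95/2 ≈ 47.500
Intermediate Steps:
l(M) = 1 + M (l(M) = M + 1 = 1 + M)
s(B) = -23/8 (s(B) = -3 + (⅛)*1 = -3 + ⅛ = -23/8)
T(O, Q) = -Q/3 - O*Q/3 (T(O, Q) = -(Q*O + Q)/3 = -(O*Q + Q)/3 = -(Q + O*Q)/3 = -Q/3 - O*Q/3)
z(G, t) = -56 + 7*G
(p - 1*47) + T(k, -6)*z(s(l(-3)), -13) = (-210 - 1*47) + ((⅓)*(-6)*(-1 - 1*(-3)))*(-56 + 7*(-23/8)) = (-210 - 47) + ((⅓)*(-6)*(-1 + 3))*(-56 - 161/8) = -257 + ((⅓)*(-6)*2)*(-609/8) = -257 - 4*(-609/8) = -257 + 609/2 = 95/2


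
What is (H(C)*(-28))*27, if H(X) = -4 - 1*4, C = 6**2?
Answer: 6048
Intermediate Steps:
C = 36
H(X) = -8 (H(X) = -4 - 4 = -8)
(H(C)*(-28))*27 = -8*(-28)*27 = 224*27 = 6048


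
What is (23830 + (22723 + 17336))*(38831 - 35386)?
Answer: 220097605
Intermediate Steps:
(23830 + (22723 + 17336))*(38831 - 35386) = (23830 + 40059)*3445 = 63889*3445 = 220097605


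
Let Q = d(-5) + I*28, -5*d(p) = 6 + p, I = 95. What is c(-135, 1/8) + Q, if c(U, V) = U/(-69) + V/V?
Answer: 306217/115 ≈ 2662.8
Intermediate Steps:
d(p) = -6/5 - p/5 (d(p) = -(6 + p)/5 = -6/5 - p/5)
c(U, V) = 1 - U/69 (c(U, V) = U*(-1/69) + 1 = -U/69 + 1 = 1 - U/69)
Q = 13299/5 (Q = (-6/5 - ⅕*(-5)) + 95*28 = (-6/5 + 1) + 2660 = -⅕ + 2660 = 13299/5 ≈ 2659.8)
c(-135, 1/8) + Q = (1 - 1/69*(-135)) + 13299/5 = (1 + 45/23) + 13299/5 = 68/23 + 13299/5 = 306217/115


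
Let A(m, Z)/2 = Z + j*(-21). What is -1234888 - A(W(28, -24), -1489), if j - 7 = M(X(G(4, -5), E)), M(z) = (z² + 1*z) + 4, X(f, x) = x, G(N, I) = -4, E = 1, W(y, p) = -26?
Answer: -1231364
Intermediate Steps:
M(z) = 4 + z + z² (M(z) = (z² + z) + 4 = (z + z²) + 4 = 4 + z + z²)
j = 13 (j = 7 + (4 + 1 + 1²) = 7 + (4 + 1 + 1) = 7 + 6 = 13)
A(m, Z) = -546 + 2*Z (A(m, Z) = 2*(Z + 13*(-21)) = 2*(Z - 273) = 2*(-273 + Z) = -546 + 2*Z)
-1234888 - A(W(28, -24), -1489) = -1234888 - (-546 + 2*(-1489)) = -1234888 - (-546 - 2978) = -1234888 - 1*(-3524) = -1234888 + 3524 = -1231364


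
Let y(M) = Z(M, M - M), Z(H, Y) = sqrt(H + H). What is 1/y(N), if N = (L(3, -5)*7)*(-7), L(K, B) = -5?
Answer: sqrt(10)/70 ≈ 0.045175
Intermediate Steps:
N = 245 (N = -5*7*(-7) = -35*(-7) = 245)
Z(H, Y) = sqrt(2)*sqrt(H) (Z(H, Y) = sqrt(2*H) = sqrt(2)*sqrt(H))
y(M) = sqrt(2)*sqrt(M)
1/y(N) = 1/(sqrt(2)*sqrt(245)) = 1/(sqrt(2)*(7*sqrt(5))) = 1/(7*sqrt(10)) = sqrt(10)/70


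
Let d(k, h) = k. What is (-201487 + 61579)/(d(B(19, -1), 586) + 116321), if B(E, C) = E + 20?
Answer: -34977/29090 ≈ -1.2024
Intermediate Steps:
B(E, C) = 20 + E
(-201487 + 61579)/(d(B(19, -1), 586) + 116321) = (-201487 + 61579)/((20 + 19) + 116321) = -139908/(39 + 116321) = -139908/116360 = -139908*1/116360 = -34977/29090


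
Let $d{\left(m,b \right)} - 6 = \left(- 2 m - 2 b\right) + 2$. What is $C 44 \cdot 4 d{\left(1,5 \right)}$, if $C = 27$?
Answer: $-19008$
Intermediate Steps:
$d{\left(m,b \right)} = 8 - 2 b - 2 m$ ($d{\left(m,b \right)} = 6 - \left(-2 + 2 b + 2 m\right) = 8 - 2 b - 2 m$)
$C 44 \cdot 4 d{\left(1,5 \right)} = 27 \cdot 44 \cdot 4 \left(8 - 10 - 2\right) = 1188 \cdot 4 \left(8 - 10 - 2\right) = 1188 \cdot 4 \left(-4\right) = 1188 \left(-16\right) = -19008$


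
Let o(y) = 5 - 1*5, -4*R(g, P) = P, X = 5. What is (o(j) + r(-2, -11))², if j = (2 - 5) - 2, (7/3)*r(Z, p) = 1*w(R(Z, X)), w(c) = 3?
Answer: 81/49 ≈ 1.6531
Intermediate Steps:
R(g, P) = -P/4
r(Z, p) = 9/7 (r(Z, p) = 3*(1*3)/7 = (3/7)*3 = 9/7)
j = -5 (j = -3 - 2 = -5)
o(y) = 0 (o(y) = 5 - 5 = 0)
(o(j) + r(-2, -11))² = (0 + 9/7)² = (9/7)² = 81/49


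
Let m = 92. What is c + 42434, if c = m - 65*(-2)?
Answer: 42656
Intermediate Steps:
c = 222 (c = 92 - 65*(-2) = 92 + 130 = 222)
c + 42434 = 222 + 42434 = 42656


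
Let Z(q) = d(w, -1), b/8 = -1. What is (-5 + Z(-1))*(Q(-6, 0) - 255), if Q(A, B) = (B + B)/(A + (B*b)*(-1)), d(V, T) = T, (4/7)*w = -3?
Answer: 1530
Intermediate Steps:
b = -8 (b = 8*(-1) = -8)
w = -21/4 (w = (7/4)*(-3) = -21/4 ≈ -5.2500)
Z(q) = -1
Q(A, B) = 2*B/(A + 8*B) (Q(A, B) = (B + B)/(A + (B*(-8))*(-1)) = (2*B)/(A - 8*B*(-1)) = (2*B)/(A + 8*B) = 2*B/(A + 8*B))
(-5 + Z(-1))*(Q(-6, 0) - 255) = (-5 - 1)*(2*0/(-6 + 8*0) - 255) = -6*(2*0/(-6 + 0) - 255) = -6*(2*0/(-6) - 255) = -6*(2*0*(-1/6) - 255) = -6*(0 - 255) = -6*(-255) = 1530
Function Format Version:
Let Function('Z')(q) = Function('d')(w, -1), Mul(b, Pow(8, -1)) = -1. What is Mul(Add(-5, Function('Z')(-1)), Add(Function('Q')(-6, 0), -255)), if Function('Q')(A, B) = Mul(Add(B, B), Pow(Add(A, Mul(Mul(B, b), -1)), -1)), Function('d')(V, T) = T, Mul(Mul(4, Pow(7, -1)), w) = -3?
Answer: 1530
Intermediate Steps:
b = -8 (b = Mul(8, -1) = -8)
w = Rational(-21, 4) (w = Mul(Rational(7, 4), -3) = Rational(-21, 4) ≈ -5.2500)
Function('Z')(q) = -1
Function('Q')(A, B) = Mul(2, B, Pow(Add(A, Mul(8, B)), -1)) (Function('Q')(A, B) = Mul(Add(B, B), Pow(Add(A, Mul(Mul(B, -8), -1)), -1)) = Mul(Mul(2, B), Pow(Add(A, Mul(Mul(-8, B), -1)), -1)) = Mul(Mul(2, B), Pow(Add(A, Mul(8, B)), -1)) = Mul(2, B, Pow(Add(A, Mul(8, B)), -1)))
Mul(Add(-5, Function('Z')(-1)), Add(Function('Q')(-6, 0), -255)) = Mul(Add(-5, -1), Add(Mul(2, 0, Pow(Add(-6, Mul(8, 0)), -1)), -255)) = Mul(-6, Add(Mul(2, 0, Pow(Add(-6, 0), -1)), -255)) = Mul(-6, Add(Mul(2, 0, Pow(-6, -1)), -255)) = Mul(-6, Add(Mul(2, 0, Rational(-1, 6)), -255)) = Mul(-6, Add(0, -255)) = Mul(-6, -255) = 1530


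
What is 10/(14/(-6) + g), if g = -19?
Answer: -15/32 ≈ -0.46875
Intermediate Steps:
10/(14/(-6) + g) = 10/(14/(-6) - 19) = 10/(14*(-⅙) - 19) = 10/(-7/3 - 19) = 10/(-64/3) = 10*(-3/64) = -15/32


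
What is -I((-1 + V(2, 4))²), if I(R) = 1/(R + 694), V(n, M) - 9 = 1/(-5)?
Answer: -25/18871 ≈ -0.0013248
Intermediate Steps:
V(n, M) = 44/5 (V(n, M) = 9 + 1/(-5) = 9 - ⅕ = 44/5)
I(R) = 1/(694 + R)
-I((-1 + V(2, 4))²) = -1/(694 + (-1 + 44/5)²) = -1/(694 + (39/5)²) = -1/(694 + 1521/25) = -1/18871/25 = -1*25/18871 = -25/18871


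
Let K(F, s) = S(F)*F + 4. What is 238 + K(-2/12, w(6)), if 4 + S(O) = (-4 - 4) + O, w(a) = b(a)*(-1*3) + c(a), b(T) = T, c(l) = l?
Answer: 8785/36 ≈ 244.03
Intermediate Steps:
w(a) = -2*a (w(a) = a*(-1*3) + a = a*(-3) + a = -3*a + a = -2*a)
S(O) = -12 + O (S(O) = -4 + ((-4 - 4) + O) = -4 + (-8 + O) = -12 + O)
K(F, s) = 4 + F*(-12 + F) (K(F, s) = (-12 + F)*F + 4 = F*(-12 + F) + 4 = 4 + F*(-12 + F))
238 + K(-2/12, w(6)) = 238 + (4 + (-2/12)*(-12 - 2/12)) = 238 + (4 + (-2*1/12)*(-12 - 2*1/12)) = 238 + (4 - (-12 - ⅙)/6) = 238 + (4 - ⅙*(-73/6)) = 238 + (4 + 73/36) = 238 + 217/36 = 8785/36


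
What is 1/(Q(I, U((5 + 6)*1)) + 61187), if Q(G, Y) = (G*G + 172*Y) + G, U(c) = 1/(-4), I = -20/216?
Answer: 2916/178295659 ≈ 1.6355e-5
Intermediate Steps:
I = -5/54 (I = -20*1/216 = -5/54 ≈ -0.092593)
U(c) = -¼
Q(G, Y) = G + G² + 172*Y (Q(G, Y) = (G² + 172*Y) + G = G + G² + 172*Y)
1/(Q(I, U((5 + 6)*1)) + 61187) = 1/((-5/54 + (-5/54)² + 172*(-¼)) + 61187) = 1/((-5/54 + 25/2916 - 43) + 61187) = 1/(-125633/2916 + 61187) = 1/(178295659/2916) = 2916/178295659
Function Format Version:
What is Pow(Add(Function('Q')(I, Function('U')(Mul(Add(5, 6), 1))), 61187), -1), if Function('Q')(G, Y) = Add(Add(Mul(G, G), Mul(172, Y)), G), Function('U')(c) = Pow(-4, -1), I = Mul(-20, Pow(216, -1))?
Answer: Rational(2916, 178295659) ≈ 1.6355e-5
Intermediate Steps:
I = Rational(-5, 54) (I = Mul(-20, Rational(1, 216)) = Rational(-5, 54) ≈ -0.092593)
Function('U')(c) = Rational(-1, 4)
Function('Q')(G, Y) = Add(G, Pow(G, 2), Mul(172, Y)) (Function('Q')(G, Y) = Add(Add(Pow(G, 2), Mul(172, Y)), G) = Add(G, Pow(G, 2), Mul(172, Y)))
Pow(Add(Function('Q')(I, Function('U')(Mul(Add(5, 6), 1))), 61187), -1) = Pow(Add(Add(Rational(-5, 54), Pow(Rational(-5, 54), 2), Mul(172, Rational(-1, 4))), 61187), -1) = Pow(Add(Add(Rational(-5, 54), Rational(25, 2916), -43), 61187), -1) = Pow(Add(Rational(-125633, 2916), 61187), -1) = Pow(Rational(178295659, 2916), -1) = Rational(2916, 178295659)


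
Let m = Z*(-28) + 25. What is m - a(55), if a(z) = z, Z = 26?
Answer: -758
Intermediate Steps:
m = -703 (m = 26*(-28) + 25 = -728 + 25 = -703)
m - a(55) = -703 - 1*55 = -703 - 55 = -758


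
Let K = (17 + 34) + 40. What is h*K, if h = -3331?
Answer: -303121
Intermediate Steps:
K = 91 (K = 51 + 40 = 91)
h*K = -3331*91 = -303121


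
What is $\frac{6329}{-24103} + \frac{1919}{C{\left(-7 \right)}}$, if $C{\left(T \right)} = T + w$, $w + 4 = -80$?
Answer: $- \frac{46829596}{2193373} \approx -21.35$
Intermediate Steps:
$w = -84$ ($w = -4 - 80 = -84$)
$C{\left(T \right)} = -84 + T$ ($C{\left(T \right)} = T - 84 = -84 + T$)
$\frac{6329}{-24103} + \frac{1919}{C{\left(-7 \right)}} = \frac{6329}{-24103} + \frac{1919}{-84 - 7} = 6329 \left(- \frac{1}{24103}\right) + \frac{1919}{-91} = - \frac{6329}{24103} + 1919 \left(- \frac{1}{91}\right) = - \frac{6329}{24103} - \frac{1919}{91} = - \frac{46829596}{2193373}$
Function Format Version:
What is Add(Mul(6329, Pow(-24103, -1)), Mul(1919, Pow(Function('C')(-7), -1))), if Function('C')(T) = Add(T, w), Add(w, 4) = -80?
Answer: Rational(-46829596, 2193373) ≈ -21.350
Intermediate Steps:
w = -84 (w = Add(-4, -80) = -84)
Function('C')(T) = Add(-84, T) (Function('C')(T) = Add(T, -84) = Add(-84, T))
Add(Mul(6329, Pow(-24103, -1)), Mul(1919, Pow(Function('C')(-7), -1))) = Add(Mul(6329, Pow(-24103, -1)), Mul(1919, Pow(Add(-84, -7), -1))) = Add(Mul(6329, Rational(-1, 24103)), Mul(1919, Pow(-91, -1))) = Add(Rational(-6329, 24103), Mul(1919, Rational(-1, 91))) = Add(Rational(-6329, 24103), Rational(-1919, 91)) = Rational(-46829596, 2193373)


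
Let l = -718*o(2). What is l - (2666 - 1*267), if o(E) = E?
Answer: -3835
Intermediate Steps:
l = -1436 (l = -718*2 = -1436)
l - (2666 - 1*267) = -1436 - (2666 - 1*267) = -1436 - (2666 - 267) = -1436 - 1*2399 = -1436 - 2399 = -3835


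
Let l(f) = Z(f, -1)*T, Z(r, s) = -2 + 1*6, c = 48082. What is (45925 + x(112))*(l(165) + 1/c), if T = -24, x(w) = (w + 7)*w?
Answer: -273504204363/48082 ≈ -5.6883e+6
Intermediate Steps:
Z(r, s) = 4 (Z(r, s) = -2 + 6 = 4)
x(w) = w*(7 + w) (x(w) = (7 + w)*w = w*(7 + w))
l(f) = -96 (l(f) = 4*(-24) = -96)
(45925 + x(112))*(l(165) + 1/c) = (45925 + 112*(7 + 112))*(-96 + 1/48082) = (45925 + 112*119)*(-96 + 1/48082) = (45925 + 13328)*(-4615871/48082) = 59253*(-4615871/48082) = -273504204363/48082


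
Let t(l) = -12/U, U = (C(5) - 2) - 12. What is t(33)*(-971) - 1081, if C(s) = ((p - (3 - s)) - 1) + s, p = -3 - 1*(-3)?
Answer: -5075/2 ≈ -2537.5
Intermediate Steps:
p = 0 (p = -3 + 3 = 0)
C(s) = -4 + 2*s (C(s) = ((0 - (3 - s)) - 1) + s = ((0 + (-3 + s)) - 1) + s = ((-3 + s) - 1) + s = (-4 + s) + s = -4 + 2*s)
U = -8 (U = ((-4 + 2*5) - 2) - 12 = ((-4 + 10) - 2) - 12 = (6 - 2) - 12 = 4 - 12 = -8)
t(l) = 3/2 (t(l) = -12/(-8) = -12*(-⅛) = 3/2)
t(33)*(-971) - 1081 = (3/2)*(-971) - 1081 = -2913/2 - 1081 = -5075/2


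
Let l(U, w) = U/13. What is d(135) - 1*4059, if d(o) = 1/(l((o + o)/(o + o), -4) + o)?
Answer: -7127591/1756 ≈ -4059.0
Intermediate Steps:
l(U, w) = U/13 (l(U, w) = U*(1/13) = U/13)
d(o) = 1/(1/13 + o) (d(o) = 1/(((o + o)/(o + o))/13 + o) = 1/(((2*o)/((2*o)))/13 + o) = 1/(((2*o)*(1/(2*o)))/13 + o) = 1/((1/13)*1 + o) = 1/(1/13 + o))
d(135) - 1*4059 = 13/(1 + 13*135) - 1*4059 = 13/(1 + 1755) - 4059 = 13/1756 - 4059 = -7127591/1756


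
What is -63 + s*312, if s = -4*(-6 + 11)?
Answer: -6303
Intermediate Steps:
s = -20 (s = -4*5 = -20)
-63 + s*312 = -63 - 20*312 = -63 - 6240 = -6303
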